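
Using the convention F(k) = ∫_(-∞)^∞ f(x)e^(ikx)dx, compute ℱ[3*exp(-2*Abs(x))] 12/(k^2 + 4)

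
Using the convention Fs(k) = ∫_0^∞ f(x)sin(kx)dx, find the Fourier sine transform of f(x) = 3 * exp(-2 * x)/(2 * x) 3 * atan(k/2)/2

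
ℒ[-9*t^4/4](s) -54/s^5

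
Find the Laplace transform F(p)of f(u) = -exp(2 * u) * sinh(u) -1/((p - 2)^2-1)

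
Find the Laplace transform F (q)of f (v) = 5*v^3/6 5/q^4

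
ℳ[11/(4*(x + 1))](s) 11*pi*csc(pi*s)/4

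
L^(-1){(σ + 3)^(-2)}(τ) τ*exp(-3*τ)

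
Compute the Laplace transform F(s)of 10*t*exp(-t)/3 10/(3*(s + 1)^2)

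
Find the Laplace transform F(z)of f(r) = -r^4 -24/z^5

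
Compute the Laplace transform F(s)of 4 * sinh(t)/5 4/(5 * (s^2 - 1))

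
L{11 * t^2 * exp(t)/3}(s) 22/(3 * (s - 1)^3)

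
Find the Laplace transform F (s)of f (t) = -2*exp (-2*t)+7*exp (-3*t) 7/ (s+3) - 2/ (s+2)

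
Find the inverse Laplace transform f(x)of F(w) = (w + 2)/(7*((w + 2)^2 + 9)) exp(-2*x)*cos(3*x)/7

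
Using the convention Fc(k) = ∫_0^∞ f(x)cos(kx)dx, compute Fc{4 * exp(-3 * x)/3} 4/(k^2 + 9)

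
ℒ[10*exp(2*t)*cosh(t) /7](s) 10*(s - 2) /(7*((s - 2) ^2-1) ) 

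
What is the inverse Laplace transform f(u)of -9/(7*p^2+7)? -9*sin(u)/7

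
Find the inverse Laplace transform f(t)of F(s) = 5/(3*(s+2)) 5*exp(-2*t)/3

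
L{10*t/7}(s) 10/(7*s^2)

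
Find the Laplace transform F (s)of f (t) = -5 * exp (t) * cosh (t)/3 5 * (1 - s)/ (3 * s * (s - 2))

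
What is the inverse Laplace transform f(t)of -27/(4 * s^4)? -9 * t^3/8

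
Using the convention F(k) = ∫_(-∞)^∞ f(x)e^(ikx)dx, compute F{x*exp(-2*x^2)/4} sqrt(2)*I*sqrt(pi)*k*exp(-k^2/8)/32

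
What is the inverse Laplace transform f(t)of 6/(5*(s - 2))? 6*exp(2*t)/5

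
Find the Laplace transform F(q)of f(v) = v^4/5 24/(5*q^5)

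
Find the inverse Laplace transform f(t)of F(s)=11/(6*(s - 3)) 11*exp(3*t)/6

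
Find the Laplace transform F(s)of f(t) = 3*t 3/s^2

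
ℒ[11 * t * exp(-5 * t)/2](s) 11/(2 * (s + 5)^2)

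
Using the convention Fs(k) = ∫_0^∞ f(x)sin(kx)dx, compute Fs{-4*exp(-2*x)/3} -4*k/(3*k^2 + 12)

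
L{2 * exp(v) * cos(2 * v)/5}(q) 2 * (q - 1)/(5 * ((q - 1)^2 + 4))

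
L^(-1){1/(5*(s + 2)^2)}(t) t*exp(-2*t)/5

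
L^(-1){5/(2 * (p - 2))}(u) 5 * exp(2 * u)/2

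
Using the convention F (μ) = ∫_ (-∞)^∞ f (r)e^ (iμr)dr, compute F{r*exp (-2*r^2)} sqrt (2)*I*sqrt (pi)*μ*exp (-μ^2/8)/8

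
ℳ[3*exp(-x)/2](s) 3*gamma(s)/2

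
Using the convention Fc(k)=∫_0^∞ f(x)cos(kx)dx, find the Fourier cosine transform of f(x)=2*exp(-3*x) 6/(k^2 + 9)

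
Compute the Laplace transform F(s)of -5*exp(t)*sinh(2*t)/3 -10/(3*(s - 1)^2 - 12)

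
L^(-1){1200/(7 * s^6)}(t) 10 * t^5/7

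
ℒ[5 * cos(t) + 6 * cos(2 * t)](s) 6 * s/(s^2 + 4) + 5 * s/(s^2 + 1) 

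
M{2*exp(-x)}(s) 2*gamma(s)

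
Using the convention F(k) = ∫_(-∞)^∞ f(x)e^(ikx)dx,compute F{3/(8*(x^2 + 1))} 3*pi*exp(-Abs(k))/8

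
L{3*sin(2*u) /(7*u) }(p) 3*atan(2/p) /7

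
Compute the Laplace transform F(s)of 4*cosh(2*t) 4*s/(s^2 - 4)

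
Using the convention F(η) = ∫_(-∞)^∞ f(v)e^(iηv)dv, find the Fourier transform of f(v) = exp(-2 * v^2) sqrt(2) * sqrt(pi) * exp(-η^2/8)/2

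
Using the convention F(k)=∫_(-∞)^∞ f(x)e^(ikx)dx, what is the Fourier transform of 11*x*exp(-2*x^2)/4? 11*sqrt(2)*I*sqrt(pi)*k*exp(-k^2/8)/32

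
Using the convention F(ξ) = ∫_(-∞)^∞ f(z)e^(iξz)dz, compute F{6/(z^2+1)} 6*pi*exp(-Abs(ξ))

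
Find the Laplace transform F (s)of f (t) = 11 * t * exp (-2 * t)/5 11/ (5 * (s + 2)^2)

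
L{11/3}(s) 11/(3*s)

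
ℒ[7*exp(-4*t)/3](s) 7/(3*(s + 4))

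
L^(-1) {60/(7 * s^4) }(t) 10 * t^3/7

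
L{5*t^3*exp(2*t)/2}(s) 15/(s - 2)^4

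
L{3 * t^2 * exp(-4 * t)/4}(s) 3/(2 * (s + 4)^3)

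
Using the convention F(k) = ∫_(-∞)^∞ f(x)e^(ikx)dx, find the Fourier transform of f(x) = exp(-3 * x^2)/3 sqrt(3) * sqrt(pi) * exp(-k^2/12)/9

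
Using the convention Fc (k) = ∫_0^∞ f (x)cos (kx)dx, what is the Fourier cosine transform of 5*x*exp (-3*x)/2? 5*(9 - k^2)/ (2*(k^2 + 9)^2)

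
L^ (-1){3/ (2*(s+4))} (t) 3*exp (-4*t)/2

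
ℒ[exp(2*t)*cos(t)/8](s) (s - 2)/(8*((s - 2)^2+1))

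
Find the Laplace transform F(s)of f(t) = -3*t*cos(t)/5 3*(1 - s^2)/(5*(s^2 + 1)^2)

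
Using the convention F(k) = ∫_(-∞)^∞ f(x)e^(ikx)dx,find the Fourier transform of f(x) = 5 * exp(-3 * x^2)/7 5 * sqrt(3) * sqrt(pi) * exp(-k^2/12)/21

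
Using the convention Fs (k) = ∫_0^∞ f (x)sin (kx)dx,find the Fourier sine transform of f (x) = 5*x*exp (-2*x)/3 20*k/ (3*(k^2+4)^2)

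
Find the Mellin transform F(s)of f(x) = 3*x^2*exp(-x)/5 3*gamma(s+2)/5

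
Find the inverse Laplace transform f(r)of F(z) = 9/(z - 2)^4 3*r^3*exp(2*r)/2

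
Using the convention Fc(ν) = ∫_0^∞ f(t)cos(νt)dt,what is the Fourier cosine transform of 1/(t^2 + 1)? pi * exp(-ν)/2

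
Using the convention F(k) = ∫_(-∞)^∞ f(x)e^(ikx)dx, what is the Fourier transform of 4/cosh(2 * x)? 2 * pi/cosh(pi * k/4)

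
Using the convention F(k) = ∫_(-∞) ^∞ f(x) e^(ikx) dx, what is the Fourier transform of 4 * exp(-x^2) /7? 4 * sqrt(pi) * exp(-k^2/4) /7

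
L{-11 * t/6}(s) -11/(6 * s^2) 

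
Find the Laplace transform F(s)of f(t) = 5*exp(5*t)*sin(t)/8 5/(8*((s - 5)^2+1))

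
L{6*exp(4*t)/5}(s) 6/(5*(s - 4))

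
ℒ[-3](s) -3/s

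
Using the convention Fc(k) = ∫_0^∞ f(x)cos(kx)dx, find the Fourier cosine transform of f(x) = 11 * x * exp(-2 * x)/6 11 * (4 - k^2)/(6 * (k^2 + 4)^2)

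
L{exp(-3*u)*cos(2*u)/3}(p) (p + 3)/(3*((p + 3)^2 + 4))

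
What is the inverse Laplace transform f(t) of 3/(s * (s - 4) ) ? 3 * exp(2 * t) * sinh(2 * t) /2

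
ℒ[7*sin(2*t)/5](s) 14/(5*(s^2+4))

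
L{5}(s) 5/s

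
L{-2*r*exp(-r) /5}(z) -2/(5*(z+1) ^2) 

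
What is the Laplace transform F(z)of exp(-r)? 1/(z + 1)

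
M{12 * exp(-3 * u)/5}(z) 12 * gamma(z)/(5 * 3^z)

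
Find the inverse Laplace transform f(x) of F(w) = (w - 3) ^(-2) x * exp(3 * x) 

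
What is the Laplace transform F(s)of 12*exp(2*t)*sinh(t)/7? 12/(7*((s - 2)^2 - 1))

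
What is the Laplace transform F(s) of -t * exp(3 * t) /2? -1/(2 * (s - 3) ^2) 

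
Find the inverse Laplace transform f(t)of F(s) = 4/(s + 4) 4 * exp(-4 * t)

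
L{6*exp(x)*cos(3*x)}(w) 6*(w - 1)/((w - 1)^2 + 9)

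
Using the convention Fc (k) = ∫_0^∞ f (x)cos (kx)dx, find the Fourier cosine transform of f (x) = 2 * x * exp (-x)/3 2 * (1 - k^2)/ (3 * (k^2 + 1)^2)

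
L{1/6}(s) 1/(6 * s)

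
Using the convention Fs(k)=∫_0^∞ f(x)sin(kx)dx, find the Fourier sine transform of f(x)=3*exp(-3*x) 3*k/(k^2 + 9)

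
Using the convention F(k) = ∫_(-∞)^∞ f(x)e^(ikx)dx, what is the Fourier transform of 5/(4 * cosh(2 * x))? 5 * pi/(8 * cosh(pi * k/4))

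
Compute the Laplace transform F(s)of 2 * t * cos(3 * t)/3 2 * (s^2 - 9)/(3 * (s^2 + 9)^2)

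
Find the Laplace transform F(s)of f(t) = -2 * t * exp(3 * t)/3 -2/(3 * (s - 3)^2)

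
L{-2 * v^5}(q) -240/q^6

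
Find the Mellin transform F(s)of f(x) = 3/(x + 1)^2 -3 * pi * (s - 1)/sin(pi * s)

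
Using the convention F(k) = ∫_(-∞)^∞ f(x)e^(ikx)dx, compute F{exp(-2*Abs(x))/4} 1/(k^2 + 4)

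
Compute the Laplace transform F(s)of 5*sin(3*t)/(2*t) 5*atan(3/s)/2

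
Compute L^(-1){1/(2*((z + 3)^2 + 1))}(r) exp(-3*r)*sin(r)/2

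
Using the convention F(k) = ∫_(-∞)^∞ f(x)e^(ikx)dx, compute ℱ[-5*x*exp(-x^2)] -5*I*sqrt(pi)*k*exp(-k^2/4)/2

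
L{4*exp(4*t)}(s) 4/(s - 4)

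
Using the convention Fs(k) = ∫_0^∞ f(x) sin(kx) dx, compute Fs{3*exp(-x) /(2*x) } 3*atan(k) /2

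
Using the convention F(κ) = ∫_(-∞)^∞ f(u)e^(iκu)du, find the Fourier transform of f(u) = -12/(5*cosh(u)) -12*pi/(5*cosh(pi*κ/2))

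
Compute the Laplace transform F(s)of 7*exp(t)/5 7/(5*(s - 1))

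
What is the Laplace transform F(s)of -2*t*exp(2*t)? -2/(s - 2)^2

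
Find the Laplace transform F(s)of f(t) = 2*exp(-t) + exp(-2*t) 1/(s + 2) + 2/(s + 1)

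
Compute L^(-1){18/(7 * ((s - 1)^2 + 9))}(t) 6 * exp(t) * sin(3 * t)/7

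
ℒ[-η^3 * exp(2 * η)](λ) -6/(λ - 2) ^4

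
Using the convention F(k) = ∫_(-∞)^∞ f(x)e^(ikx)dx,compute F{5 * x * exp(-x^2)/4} 5 * I * sqrt(pi) * k * exp(-k^2/4)/8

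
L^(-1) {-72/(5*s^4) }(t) -12*t^3/5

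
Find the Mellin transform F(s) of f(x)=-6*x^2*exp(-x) -6*gamma(s + 2) 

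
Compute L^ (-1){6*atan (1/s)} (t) 6*sin (t)/t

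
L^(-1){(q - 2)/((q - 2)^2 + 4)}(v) exp(2*v)*cos(2*v)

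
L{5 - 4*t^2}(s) 5/s - 8/s^3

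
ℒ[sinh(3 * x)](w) 3/(w^2 - 9)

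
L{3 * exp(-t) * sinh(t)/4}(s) 3/(4 * s * (s+2))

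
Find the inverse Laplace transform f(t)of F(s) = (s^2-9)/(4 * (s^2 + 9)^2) t * cos(3 * t)/4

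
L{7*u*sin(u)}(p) 14*p/(p^2+1)^2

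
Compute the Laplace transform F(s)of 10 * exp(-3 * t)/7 10/(7 * (s + 3))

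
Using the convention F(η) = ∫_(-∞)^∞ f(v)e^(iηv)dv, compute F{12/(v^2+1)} 12 * pi * exp(-Abs(η))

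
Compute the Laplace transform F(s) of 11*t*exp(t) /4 11/(4*(s - 1) ^2) 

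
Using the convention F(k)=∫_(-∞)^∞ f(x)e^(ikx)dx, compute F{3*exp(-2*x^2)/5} 3*sqrt(2)*sqrt(pi)*exp(-k^2/8)/10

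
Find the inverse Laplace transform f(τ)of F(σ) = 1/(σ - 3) exp(3*τ)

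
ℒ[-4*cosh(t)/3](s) -4*s/(3*s^2 - 3)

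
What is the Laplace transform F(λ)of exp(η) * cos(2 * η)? (λ - 1)/((λ - 1)^2 + 4)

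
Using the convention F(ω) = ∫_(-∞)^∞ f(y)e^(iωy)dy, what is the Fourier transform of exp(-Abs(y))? 2/(ω^2 + 1)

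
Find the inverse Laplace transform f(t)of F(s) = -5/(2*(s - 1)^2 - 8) -5*exp(t)*sinh(2*t)/4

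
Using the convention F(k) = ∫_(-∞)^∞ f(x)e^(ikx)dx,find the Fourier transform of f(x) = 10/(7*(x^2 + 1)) 10*pi*exp(-Abs(k))/7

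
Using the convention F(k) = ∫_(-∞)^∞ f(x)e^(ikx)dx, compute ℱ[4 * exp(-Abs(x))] 8/(k^2 + 1)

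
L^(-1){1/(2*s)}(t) 1/2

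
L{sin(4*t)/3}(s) 4/(3*(s^2 + 16))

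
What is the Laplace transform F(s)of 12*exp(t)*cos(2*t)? 12*(s - 1)/((s - 1)^2+4)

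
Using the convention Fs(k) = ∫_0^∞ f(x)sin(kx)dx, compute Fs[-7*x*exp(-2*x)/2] -14*k/(k^2+4)^2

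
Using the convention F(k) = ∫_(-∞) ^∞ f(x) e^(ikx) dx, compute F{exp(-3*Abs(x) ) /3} 2/(k^2 + 9) 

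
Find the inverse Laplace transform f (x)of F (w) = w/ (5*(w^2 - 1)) cosh (x)/5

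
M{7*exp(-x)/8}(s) 7*gamma(s)/8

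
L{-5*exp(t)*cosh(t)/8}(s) 5*(1 - s)/(8*s*(s - 2))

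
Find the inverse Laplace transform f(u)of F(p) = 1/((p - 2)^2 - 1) exp(2 * u) * sinh(u)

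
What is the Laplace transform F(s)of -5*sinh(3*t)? -15/(s^2-9)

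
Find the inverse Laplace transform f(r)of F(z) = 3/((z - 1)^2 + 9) exp(r) * sin(3 * r)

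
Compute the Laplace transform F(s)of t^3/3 2/s^4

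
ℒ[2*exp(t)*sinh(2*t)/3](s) 4/(3*((s - 1)^2 - 4))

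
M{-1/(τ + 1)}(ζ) -pi * csc(pi * ζ)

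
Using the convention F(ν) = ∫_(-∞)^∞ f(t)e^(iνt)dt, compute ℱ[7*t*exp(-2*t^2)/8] 7*sqrt(2)*I*sqrt(pi)*ν*exp(-ν^2/8)/64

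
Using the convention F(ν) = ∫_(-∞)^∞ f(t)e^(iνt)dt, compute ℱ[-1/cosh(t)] -pi/cosh(pi*ν/2)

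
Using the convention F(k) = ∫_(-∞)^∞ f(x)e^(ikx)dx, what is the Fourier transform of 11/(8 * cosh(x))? 11 * pi/(8 * cosh(pi * k/2))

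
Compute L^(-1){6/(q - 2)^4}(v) v^3*exp(2*v)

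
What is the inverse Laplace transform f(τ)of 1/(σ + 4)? exp(-4*τ)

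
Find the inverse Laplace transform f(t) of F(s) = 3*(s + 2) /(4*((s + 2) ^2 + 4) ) 3*exp(-2*t)*cos(2*t) /4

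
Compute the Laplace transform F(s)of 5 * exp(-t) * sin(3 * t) 15/((s + 1)^2 + 9)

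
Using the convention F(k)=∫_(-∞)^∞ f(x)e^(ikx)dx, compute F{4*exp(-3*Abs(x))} 24/(k^2+9)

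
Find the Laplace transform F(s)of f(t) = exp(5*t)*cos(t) (s - 5)/((s - 5)^2 + 1)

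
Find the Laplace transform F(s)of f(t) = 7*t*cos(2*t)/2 7*(s^2 - 4)/(2*(s^2 + 4)^2)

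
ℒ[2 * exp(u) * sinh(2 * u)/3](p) 4/(3 * ((p - 1)^2-4))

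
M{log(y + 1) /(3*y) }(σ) -pi*csc(pi*σ) /(3*σ - 3) 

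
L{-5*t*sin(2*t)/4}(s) -5*s/(s^2 + 4)^2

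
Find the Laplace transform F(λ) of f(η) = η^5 120/λ^6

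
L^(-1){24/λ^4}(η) 4 * η^3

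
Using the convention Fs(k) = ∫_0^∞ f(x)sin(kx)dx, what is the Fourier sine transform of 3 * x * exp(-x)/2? 3 * k/(k^2 + 1)^2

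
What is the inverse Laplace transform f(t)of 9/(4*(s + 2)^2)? 9*t*exp(-2*t)/4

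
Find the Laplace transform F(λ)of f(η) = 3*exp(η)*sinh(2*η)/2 3/((λ - 1)^2-4)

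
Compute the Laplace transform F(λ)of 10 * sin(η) 10/(λ^2 + 1)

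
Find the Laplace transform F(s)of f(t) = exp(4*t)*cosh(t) (s - 4)/((s - 4)^2-1)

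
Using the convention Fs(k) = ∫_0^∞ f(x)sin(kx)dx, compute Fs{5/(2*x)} 5*pi/4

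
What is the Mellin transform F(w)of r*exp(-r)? gamma(w + 1)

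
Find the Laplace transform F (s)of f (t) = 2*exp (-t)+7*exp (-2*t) 7/ (s+2)+2/ (s+1)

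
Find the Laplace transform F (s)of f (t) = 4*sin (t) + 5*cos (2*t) 5*s/ (s^2 + 4) + 4/ (s^2 + 1)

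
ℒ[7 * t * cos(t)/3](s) 7 * (s^2-1)/(3 * (s^2 + 1)^2)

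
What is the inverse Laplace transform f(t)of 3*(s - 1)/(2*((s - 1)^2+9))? 3*exp(t)*cos(3*t)/2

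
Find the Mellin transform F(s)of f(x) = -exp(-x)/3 -gamma(s)/3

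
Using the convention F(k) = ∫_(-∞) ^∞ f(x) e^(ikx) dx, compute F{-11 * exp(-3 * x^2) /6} -11 * sqrt(3) * sqrt(pi) * exp(-k^2/12) /18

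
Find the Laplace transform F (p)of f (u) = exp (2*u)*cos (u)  (p - 2)/ ( (p - 2)^2+1)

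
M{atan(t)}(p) -pi * sec(pi * p/2)/(2 * p)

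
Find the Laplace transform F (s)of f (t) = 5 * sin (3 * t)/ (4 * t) 5 * atan (3/s)/4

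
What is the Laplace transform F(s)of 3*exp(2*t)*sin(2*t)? 6/((s - 2)^2 + 4)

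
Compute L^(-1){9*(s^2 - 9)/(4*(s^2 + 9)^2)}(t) 9*t*cos(3*t)/4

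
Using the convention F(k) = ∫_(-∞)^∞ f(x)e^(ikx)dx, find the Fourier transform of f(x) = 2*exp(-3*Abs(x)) 12/(k^2+9)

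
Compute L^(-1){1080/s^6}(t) 9*t^5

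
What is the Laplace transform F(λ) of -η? -1/λ^2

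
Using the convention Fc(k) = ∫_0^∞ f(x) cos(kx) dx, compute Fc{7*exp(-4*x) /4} 7/(k^2 + 16) 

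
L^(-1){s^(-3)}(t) t^2/2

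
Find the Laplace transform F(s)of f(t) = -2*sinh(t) -2/(s^2 - 1)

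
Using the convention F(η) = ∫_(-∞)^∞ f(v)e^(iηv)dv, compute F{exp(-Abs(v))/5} 2/(5 * (η^2 + 1))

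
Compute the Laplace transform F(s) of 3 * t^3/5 18/(5 * s^4) 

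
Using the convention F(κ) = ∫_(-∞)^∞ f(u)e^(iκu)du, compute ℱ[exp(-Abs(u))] 2/(κ^2 + 1)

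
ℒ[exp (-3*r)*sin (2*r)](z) 2/ ( (z+3)^2+4)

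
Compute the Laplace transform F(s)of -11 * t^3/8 -33/(4 * s^4)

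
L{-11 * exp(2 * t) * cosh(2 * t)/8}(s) 11 * (2 - s)/(8 * s * (s - 4))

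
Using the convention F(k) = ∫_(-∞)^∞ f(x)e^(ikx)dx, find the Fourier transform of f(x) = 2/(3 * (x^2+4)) pi * exp(-2 * Abs(k))/3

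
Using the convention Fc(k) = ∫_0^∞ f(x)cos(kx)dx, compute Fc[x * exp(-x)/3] (1 - k^2)/(3 * (k^2+1)^2)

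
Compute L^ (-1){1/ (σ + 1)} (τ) exp (-τ)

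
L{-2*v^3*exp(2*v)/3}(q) -4/(q - 2)^4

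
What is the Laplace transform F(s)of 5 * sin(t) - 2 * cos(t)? 5/(s^2 + 1) - 2 * s/(s^2 + 1)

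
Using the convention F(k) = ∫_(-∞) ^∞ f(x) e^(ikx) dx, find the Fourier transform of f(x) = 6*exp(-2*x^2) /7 3*sqrt(2)*sqrt(pi)*exp(-k^2/8) /7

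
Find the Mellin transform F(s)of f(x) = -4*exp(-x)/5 -4*gamma(s)/5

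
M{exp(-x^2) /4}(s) gamma(s/2) /8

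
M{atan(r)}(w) -pi * sec(pi * w/2)/(2 * w)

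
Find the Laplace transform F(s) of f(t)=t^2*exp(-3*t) 2/(s+3) ^3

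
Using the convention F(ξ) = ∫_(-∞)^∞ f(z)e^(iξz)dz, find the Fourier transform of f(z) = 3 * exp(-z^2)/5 3 * sqrt(pi) * exp(-ξ^2/4)/5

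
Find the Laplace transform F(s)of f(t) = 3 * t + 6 6/s + 3/s^2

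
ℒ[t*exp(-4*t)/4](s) 1/(4*(s+4)^2)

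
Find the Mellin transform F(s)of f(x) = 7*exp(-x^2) 7*gamma(s/2)/2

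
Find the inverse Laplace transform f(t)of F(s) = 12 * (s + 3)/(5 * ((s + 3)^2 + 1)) 12 * exp(-3 * t) * cos(t)/5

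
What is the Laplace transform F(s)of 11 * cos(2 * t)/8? 11 * s/(8 * (s^2 + 4))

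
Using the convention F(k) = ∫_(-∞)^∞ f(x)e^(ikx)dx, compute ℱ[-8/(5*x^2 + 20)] -4*pi*exp(-2*Abs(k))/5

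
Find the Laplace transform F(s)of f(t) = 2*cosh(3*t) 2*s/(s^2 - 9)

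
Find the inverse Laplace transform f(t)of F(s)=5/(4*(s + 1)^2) 5*t*exp(-t)/4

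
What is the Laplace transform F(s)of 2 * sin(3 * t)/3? 2/(s^2 + 9)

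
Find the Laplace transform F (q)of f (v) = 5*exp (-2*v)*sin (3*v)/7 15/ (7*( (q + 2)^2 + 9))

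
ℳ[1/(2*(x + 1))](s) pi*csc(pi*s)/2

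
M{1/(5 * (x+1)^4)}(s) gamma(s) * gamma(4 - s)/30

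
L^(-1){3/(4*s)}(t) 3/4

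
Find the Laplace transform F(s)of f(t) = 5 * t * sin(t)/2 5 * s/(s^2 + 1)^2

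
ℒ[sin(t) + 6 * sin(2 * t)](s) 12/(s^2 + 4) + 1/(s^2 + 1)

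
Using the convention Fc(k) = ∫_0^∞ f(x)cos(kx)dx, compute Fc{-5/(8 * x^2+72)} -5 * pi * exp(-3 * k)/48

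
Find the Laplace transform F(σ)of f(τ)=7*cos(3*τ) 7*σ/(σ^2 + 9)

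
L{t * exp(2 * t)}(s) (s - 2)^(-2)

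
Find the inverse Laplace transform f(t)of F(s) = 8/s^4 4*t^3/3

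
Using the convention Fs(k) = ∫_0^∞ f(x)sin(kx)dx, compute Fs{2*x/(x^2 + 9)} pi*exp(-3*k)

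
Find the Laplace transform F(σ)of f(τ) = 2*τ 2/σ^2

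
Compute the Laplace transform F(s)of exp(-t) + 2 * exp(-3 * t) 2/(s + 3) + 1/(s + 1)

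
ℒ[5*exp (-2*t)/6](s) 5/ (6*(s + 2))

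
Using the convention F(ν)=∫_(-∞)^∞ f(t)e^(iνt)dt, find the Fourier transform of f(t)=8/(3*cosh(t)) 8*pi/(3*cosh(pi*ν/2))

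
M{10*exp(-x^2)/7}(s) 5*gamma(s/2)/7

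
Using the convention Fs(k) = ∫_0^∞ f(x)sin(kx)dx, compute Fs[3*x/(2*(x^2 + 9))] 3*pi*exp(-3*k)/4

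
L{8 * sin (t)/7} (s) 8/ (7 * (s^2 + 1))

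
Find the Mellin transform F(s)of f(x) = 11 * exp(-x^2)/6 11 * gamma(s/2)/12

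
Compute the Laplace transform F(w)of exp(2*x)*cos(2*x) (w - 2)/((w - 2)^2+4)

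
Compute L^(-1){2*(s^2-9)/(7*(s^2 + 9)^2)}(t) 2*t*cos(3*t)/7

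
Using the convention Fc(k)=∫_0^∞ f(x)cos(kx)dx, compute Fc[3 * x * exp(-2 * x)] 3 * (4 - k^2)/(k^2 + 4)^2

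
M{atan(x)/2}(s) -pi*sec(pi*s/2)/(4*s)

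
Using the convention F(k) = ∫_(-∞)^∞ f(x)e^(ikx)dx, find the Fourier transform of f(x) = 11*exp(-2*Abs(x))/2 22/(k^2+4)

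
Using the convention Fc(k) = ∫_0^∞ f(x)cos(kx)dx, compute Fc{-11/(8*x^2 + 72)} -11*pi*exp(-3*k)/48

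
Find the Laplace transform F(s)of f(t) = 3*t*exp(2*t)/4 3/(4*(s - 2)^2)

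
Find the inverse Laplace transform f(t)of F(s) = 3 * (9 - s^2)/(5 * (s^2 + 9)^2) -3 * t * cos(3 * t)/5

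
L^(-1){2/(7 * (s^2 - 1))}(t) 2 * sinh(t)/7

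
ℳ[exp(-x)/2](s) gamma(s)/2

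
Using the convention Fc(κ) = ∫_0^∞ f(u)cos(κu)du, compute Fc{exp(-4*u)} 4/(κ^2 + 16)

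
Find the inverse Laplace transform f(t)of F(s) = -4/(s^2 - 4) -2 * sinh(2 * t)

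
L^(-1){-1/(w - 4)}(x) -exp(4 * x)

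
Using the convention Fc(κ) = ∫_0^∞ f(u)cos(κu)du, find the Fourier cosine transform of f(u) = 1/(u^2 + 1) pi * exp(-κ)/2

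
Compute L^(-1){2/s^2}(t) 2*t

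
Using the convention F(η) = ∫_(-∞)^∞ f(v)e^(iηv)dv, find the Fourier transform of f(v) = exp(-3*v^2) sqrt(3)*sqrt(pi)*exp(-η^2/12)/3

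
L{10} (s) 10/s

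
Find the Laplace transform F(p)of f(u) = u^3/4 3/(2 * p^4)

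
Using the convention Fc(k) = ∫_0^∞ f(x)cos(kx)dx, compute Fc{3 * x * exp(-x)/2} 3 * (1 - k^2)/(2 * (k^2 + 1)^2)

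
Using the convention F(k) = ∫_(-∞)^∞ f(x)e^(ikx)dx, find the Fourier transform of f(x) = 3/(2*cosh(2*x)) 3*pi/(4*cosh(pi*k/4))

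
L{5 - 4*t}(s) 5/s - 4/s^2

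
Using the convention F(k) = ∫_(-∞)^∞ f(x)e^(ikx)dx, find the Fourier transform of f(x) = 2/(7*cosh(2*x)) pi/(7*cosh(pi*k/4))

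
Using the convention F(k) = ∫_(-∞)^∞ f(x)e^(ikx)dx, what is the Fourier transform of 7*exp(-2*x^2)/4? 7*sqrt(2)*sqrt(pi)*exp(-k^2/8)/8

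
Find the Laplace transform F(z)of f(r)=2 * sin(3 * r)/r 2 * atan(3/z)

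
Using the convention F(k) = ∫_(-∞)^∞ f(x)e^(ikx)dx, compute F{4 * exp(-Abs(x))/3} 8/(3 * (k^2+1))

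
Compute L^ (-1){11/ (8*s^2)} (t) 11*t/8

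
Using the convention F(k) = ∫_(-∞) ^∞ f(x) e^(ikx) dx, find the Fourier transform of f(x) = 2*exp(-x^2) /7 2*sqrt(pi)*exp(-k^2/4) /7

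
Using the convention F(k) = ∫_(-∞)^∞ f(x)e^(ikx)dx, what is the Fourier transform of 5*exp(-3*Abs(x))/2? 15/(k^2 + 9)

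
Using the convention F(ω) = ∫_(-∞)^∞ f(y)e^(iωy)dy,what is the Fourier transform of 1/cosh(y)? pi/cosh(pi*ω/2)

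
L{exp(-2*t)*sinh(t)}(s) 1/((s + 2)^2 - 1)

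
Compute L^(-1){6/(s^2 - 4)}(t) 3*sinh(2*t)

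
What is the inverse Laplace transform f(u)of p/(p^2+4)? cos(2*u)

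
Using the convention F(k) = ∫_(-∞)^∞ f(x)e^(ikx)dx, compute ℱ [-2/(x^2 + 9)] -2*pi*exp(-3*Abs(k))/3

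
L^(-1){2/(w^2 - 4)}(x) sinh(2*x)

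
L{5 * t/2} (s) 5/ (2 * s^2) 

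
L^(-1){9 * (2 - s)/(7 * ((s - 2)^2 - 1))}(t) -9 * exp(2 * t) * cosh(t)/7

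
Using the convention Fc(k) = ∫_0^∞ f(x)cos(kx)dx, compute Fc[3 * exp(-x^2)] 3 * sqrt(pi) * exp(-k^2/4)/2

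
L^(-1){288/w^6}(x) 12*x^5/5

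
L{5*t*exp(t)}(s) 5/(s - 1)^2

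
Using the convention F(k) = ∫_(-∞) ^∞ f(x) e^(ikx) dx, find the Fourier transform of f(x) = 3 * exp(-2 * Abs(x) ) 12/(k^2+4) 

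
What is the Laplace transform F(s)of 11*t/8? 11/(8*s^2)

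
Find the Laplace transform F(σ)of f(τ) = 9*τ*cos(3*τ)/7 9*(σ^2 - 9)/(7*(σ^2+9)^2)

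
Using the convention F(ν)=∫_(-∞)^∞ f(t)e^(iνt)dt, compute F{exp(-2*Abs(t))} 4/(ν^2+4)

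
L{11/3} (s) 11/ (3 * s)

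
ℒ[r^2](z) 2/z^3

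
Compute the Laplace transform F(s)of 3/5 3/(5*s)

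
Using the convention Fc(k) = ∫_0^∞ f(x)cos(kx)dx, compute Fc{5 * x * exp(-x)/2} 5 * (1 - k^2)/(2 * (k^2 + 1)^2)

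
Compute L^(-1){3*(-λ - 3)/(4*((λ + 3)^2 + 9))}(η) -3*exp(-3*η)*cos(3*η)/4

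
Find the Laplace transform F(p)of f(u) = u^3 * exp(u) 6/(p - 1)^4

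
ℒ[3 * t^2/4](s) 3/(2 * s^3)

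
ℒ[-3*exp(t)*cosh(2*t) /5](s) 3*(1 - s) /(5*((s - 1) ^2 - 4) ) 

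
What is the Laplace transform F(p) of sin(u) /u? atan(1/p) 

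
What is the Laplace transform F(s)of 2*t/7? 2/(7*s^2)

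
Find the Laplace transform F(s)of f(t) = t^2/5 2/(5*s^3)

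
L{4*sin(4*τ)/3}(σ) 16/(3*(σ^2 + 16))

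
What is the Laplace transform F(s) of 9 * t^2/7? 18/(7 * s^3) 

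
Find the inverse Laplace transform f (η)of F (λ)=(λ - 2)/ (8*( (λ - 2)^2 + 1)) exp (2*η)*cos (η)/8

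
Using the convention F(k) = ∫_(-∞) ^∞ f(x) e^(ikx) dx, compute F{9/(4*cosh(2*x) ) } 9*pi/(8*cosh(pi*k/4) ) 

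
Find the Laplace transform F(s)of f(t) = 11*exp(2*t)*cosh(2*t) 11*(s - 2)/(s*(s - 4))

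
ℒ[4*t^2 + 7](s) 7/s + 8/s^3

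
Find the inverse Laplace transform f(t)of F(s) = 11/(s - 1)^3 11*t^2*exp(t)/2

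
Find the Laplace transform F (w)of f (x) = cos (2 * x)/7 w/ (7 * (w^2 + 4))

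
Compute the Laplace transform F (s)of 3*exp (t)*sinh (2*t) 6/ ( (s - 1)^2 - 4)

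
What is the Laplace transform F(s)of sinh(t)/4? 1/(4*(s^2 - 1))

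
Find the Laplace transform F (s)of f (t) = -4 -4/s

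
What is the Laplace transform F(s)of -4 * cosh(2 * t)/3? -4 * s/(3 * s^2 - 12)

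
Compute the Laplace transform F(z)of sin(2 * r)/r atan(2/z)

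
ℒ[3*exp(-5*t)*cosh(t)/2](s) 3*(s + 5)/(2*((s + 5)^2 - 1))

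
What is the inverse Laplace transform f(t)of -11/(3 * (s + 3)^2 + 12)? -11 * exp(-3 * t) * sin(2 * t)/6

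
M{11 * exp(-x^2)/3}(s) 11 * gamma(s/2)/6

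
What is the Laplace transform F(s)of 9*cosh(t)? 9*s/(s^2 - 1)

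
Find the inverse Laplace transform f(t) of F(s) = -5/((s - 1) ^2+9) -5*exp(t)*sin(3*t) /3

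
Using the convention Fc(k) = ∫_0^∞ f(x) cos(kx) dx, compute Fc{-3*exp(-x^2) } -3*sqrt(pi)*exp(-k^2/4) /2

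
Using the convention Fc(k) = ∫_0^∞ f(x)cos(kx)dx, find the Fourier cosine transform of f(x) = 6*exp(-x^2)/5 3*sqrt(pi)*exp(-k^2/4)/5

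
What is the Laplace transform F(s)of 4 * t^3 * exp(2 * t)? 24/(s - 2)^4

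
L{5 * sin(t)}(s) 5/(s^2 + 1)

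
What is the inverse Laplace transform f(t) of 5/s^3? 5 * t^2/2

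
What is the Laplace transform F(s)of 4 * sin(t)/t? 4 * atan(1/s)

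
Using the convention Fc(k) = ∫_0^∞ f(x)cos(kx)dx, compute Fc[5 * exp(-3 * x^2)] 5 * sqrt(3) * sqrt(pi) * exp(-k^2/12)/6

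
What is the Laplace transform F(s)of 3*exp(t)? 3/(s - 1)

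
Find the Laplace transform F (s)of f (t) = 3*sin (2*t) 6/ (s^2+4)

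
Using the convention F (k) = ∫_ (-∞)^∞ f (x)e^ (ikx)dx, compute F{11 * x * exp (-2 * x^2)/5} 11 * sqrt (2) * I * sqrt (pi) * k * exp (-k^2/8)/40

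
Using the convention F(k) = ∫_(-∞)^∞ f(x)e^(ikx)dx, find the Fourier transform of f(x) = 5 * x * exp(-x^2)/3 5 * I * sqrt(pi) * k * exp(-k^2/4)/6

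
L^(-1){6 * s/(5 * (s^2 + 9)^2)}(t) t * sin(3 * t)/5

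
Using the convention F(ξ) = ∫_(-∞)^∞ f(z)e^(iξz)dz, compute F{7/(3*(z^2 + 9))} 7*pi*exp(-3*Abs(ξ))/9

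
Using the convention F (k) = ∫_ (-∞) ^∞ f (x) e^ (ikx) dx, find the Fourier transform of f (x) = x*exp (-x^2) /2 I*sqrt (pi)*k*exp (-k^2/4) /4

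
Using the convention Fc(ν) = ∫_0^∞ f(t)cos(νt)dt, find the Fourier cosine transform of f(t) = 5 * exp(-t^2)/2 5 * sqrt(pi) * exp(-ν^2/4)/4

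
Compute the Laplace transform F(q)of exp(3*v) 1/(q - 3)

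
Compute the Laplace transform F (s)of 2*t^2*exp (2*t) 4/ (s - 2)^3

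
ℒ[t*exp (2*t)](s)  (s - 2)^ (-2)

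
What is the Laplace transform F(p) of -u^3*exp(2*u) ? -6/(p - 2) ^4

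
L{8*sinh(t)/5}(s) 8/(5*(s^2 - 1))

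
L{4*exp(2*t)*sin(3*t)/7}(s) 12/(7*((s - 2)^2 + 9))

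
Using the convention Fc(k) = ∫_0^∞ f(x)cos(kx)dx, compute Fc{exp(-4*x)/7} 4/(7*(k^2 + 16))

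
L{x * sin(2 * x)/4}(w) w/(w^2 + 4)^2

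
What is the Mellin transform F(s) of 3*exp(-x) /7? 3*gamma(s) /7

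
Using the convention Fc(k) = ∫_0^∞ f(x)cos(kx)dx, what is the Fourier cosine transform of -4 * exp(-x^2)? -2 * sqrt(pi) * exp(-k^2/4)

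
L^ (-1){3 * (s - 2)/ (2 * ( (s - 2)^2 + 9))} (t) 3 * exp (2 * t) * cos (3 * t)/2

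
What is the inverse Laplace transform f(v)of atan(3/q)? sin(3*v)/v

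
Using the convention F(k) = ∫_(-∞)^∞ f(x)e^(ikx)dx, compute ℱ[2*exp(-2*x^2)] sqrt(2)*sqrt(pi)*exp(-k^2/8)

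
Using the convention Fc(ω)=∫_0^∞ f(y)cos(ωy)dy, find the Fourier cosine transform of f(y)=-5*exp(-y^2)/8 -5*sqrt(pi)*exp(-ω^2/4)/16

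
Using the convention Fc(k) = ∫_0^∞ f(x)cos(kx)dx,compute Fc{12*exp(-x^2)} 6*sqrt(pi)*exp(-k^2/4)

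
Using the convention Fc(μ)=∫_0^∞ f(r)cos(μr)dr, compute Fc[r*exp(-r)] (1 - μ^2)/(μ^2 + 1)^2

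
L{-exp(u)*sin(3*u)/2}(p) -3/(2*(p - 1)^2+18)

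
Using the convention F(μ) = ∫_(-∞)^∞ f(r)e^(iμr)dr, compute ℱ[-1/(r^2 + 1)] -pi * exp(-Abs(μ))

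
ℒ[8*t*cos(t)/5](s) 8*(s^2-1)/(5*(s^2 + 1)^2)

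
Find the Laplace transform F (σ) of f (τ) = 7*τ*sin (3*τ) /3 14*σ/ (σ^2 + 9) ^2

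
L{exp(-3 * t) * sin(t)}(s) 1/((s + 3)^2 + 1)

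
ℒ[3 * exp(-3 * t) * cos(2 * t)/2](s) 3 * (s + 3)/(2 * ((s + 3)^2 + 4))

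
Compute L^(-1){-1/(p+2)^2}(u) -u * exp(-2 * u)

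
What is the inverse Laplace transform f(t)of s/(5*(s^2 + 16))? cos(4*t)/5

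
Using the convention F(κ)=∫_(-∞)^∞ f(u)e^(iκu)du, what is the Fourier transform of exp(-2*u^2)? sqrt(2)*sqrt(pi)*exp(-κ^2/8)/2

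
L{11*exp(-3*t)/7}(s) 11/(7*(s + 3))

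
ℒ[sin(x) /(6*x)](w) atan(1/w) /6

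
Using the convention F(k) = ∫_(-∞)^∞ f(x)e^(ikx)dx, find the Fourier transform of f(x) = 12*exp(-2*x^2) 6*sqrt(2)*sqrt(pi)*exp(-k^2/8)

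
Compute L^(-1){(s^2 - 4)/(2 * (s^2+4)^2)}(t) t * cos(2 * t)/2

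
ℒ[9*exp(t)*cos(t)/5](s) 9*(s - 1)/(5*((s - 1)^2 + 1))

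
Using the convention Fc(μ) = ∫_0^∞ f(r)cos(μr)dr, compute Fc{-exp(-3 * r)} -3/(μ^2 + 9)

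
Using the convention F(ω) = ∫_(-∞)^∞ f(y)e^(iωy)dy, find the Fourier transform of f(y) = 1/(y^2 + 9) pi*exp(-3*Abs(ω))/3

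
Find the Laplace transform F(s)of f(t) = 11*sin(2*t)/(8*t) 11*atan(2/s)/8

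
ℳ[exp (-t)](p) gamma (p)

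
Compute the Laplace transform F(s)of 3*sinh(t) 3/(s^2-1)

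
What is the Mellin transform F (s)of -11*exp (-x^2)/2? -11*gamma (s/2)/4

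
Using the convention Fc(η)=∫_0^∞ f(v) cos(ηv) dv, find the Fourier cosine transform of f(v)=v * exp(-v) (1 - η^2) /(η^2 + 1) ^2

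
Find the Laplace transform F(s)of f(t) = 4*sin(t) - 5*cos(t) 4/(s^2 + 1) - 5*s/(s^2 + 1)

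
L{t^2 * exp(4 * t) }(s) 2/(s - 4) ^3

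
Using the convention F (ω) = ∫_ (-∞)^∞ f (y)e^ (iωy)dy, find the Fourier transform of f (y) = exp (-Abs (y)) 2/ (ω^2 + 1)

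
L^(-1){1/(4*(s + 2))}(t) exp(-2*t)/4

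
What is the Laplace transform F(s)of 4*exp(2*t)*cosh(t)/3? 4*(s - 2)/(3*((s - 2)^2 - 1))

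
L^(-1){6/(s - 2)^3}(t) 3 * t^2 * exp(2 * t)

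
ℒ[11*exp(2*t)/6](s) 11/(6*(s - 2))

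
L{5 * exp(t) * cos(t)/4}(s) 5 * (s - 1)/(4 * ((s - 1)^2+1))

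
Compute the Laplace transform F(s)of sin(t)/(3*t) atan(1/s)/3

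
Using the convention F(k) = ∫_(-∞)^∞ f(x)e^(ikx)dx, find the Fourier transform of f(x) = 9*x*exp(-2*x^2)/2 9*sqrt(2)*I*sqrt(pi)*k*exp(-k^2/8)/16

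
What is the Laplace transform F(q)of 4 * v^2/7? 8/(7 * q^3)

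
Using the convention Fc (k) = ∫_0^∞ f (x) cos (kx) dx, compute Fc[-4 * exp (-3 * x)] -12/ (k^2 + 9) 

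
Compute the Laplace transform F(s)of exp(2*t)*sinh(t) 1/((s - 2)^2 - 1)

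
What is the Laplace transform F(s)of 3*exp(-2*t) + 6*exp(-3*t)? 6/(s + 3) + 3/(s + 2)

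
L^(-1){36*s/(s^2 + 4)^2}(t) 9*t*sin(2*t)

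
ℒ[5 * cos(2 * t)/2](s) 5 * s/(2 * (s^2 + 4))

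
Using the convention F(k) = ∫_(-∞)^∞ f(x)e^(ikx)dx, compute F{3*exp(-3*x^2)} sqrt(3)*sqrt(pi)*exp(-k^2/12)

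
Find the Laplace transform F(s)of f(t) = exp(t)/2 1/(2 * (s - 1))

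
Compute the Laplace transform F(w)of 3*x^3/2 9/w^4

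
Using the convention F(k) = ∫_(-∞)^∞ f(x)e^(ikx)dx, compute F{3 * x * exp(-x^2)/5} 3 * I * sqrt(pi) * k * exp(-k^2/4)/10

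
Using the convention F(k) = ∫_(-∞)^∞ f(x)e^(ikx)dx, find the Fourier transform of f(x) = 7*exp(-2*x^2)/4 7*sqrt(2)*sqrt(pi)*exp(-k^2/8)/8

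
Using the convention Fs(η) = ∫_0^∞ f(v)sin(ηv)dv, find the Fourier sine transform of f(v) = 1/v pi/2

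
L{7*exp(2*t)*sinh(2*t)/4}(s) 7/(2*s*(s - 4))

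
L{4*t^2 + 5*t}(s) 5/s^2 + 8/s^3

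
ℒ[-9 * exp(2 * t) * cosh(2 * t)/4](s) 9 * (2 - s)/(4 * s * (s - 4))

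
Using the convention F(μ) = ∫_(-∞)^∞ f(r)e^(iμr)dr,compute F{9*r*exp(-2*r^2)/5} 9*sqrt(2)*I*sqrt(pi)*μ*exp(-μ^2/8)/40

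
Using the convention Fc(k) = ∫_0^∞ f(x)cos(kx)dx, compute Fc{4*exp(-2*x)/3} 8/(3*(k^2 + 4))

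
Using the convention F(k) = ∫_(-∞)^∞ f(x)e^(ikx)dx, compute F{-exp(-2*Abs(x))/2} -2/(k^2 + 4)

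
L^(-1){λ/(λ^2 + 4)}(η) cos(2*η)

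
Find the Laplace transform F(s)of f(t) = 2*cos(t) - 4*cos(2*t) 2*s/(s^2 + 1) - 4*s/(s^2 + 4)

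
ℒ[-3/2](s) -3/(2 * s)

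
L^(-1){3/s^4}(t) t^3/2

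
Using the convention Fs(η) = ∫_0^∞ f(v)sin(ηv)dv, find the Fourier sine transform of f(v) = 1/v pi/2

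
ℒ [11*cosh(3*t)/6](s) 11*s/(6*(s^2-9))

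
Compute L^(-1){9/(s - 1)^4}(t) 3 * t^3 * exp(t)/2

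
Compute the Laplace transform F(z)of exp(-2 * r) 1/(z + 2)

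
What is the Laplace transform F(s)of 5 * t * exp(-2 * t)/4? 5/(4 * (s + 2)^2)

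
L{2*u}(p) 2/p^2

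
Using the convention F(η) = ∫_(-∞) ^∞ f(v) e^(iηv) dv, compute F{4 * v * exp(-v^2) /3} 2 * I * sqrt(pi) * η * exp(-η^2/4) /3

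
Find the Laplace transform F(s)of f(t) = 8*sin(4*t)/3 32/(3*(s^2 + 16))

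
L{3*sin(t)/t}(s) 3*atan(1/s)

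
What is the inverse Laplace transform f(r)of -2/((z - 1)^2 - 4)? -exp(r)*sinh(2*r)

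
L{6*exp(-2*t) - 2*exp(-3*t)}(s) 6/(s + 2) - 2/(s + 3)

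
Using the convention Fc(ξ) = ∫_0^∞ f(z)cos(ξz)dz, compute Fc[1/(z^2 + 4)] pi * exp(-2 * ξ)/4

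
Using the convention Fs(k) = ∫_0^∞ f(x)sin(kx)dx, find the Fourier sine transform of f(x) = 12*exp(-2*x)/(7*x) 12*atan(k/2)/7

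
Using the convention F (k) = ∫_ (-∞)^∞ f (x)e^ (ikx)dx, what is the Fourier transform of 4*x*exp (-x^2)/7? 2*I*sqrt (pi)*k*exp (-k^2/4)/7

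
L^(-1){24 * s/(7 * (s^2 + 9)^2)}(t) 4 * t * sin(3 * t)/7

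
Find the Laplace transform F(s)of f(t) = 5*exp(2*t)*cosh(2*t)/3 5*(s - 2)/(3*s*(s - 4))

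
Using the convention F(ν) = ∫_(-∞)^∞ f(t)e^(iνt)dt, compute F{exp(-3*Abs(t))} 6/(ν^2 + 9)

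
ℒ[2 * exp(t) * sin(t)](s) 2/((s - 1)^2 + 1)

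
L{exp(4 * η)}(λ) 1/(λ - 4)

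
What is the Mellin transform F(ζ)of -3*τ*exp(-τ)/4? -3*gamma(ζ + 1)/4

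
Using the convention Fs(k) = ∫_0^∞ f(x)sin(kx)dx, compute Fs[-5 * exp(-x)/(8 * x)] -5 * atan(k)/8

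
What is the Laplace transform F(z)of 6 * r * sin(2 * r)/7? 24 * z/(7 * (z^2 + 4)^2)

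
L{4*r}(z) 4/z^2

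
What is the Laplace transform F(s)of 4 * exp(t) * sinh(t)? 4/(s * (s - 2))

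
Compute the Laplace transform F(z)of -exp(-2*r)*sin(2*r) -2/((z+2)^2+4)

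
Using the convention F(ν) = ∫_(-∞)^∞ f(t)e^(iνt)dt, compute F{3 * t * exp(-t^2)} 3 * I * sqrt(pi) * ν * exp(-ν^2/4)/2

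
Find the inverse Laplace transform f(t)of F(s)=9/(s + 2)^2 9 * t * exp(-2 * t)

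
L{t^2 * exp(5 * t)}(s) 2/(s - 5)^3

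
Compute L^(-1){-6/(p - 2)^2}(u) -6*u*exp(2*u)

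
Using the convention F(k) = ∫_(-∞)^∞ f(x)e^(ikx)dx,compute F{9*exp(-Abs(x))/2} 9/(k^2+1)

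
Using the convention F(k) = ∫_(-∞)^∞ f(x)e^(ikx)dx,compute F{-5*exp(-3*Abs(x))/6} -5/(k^2 + 9)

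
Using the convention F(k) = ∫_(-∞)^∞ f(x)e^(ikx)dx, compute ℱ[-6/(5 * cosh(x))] -6 * pi/(5 * cosh(pi * k/2))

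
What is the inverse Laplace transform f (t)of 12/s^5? t^4/2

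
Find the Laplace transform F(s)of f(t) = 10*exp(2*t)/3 10/(3*(s - 2))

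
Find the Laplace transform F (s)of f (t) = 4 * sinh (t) 4/ (s^2 - 1)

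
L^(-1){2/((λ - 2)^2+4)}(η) exp(2*η)*sin(2*η)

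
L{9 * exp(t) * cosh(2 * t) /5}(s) 9 * (s - 1) /(5 * ((s - 1) ^2 - 4) ) 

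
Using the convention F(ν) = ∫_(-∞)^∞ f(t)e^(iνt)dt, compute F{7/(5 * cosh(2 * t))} 7 * pi/(10 * cosh(pi * ν/4))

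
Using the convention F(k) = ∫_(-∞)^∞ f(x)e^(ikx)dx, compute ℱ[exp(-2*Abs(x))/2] 2/(k^2 + 4)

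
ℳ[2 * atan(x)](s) -pi * sec(pi * s/2)/s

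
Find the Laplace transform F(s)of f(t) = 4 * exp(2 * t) 4/(s - 2)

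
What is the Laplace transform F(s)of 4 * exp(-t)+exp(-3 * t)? 4/(s+1)+1/(s+3)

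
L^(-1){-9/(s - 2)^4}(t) -3 * t^3 * exp(2 * t)/2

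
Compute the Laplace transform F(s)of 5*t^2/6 5/(3*s^3)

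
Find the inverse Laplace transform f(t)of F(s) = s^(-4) t^3/6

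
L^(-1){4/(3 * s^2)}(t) 4 * t/3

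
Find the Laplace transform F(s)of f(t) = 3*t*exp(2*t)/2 3/(2*(s - 2)^2)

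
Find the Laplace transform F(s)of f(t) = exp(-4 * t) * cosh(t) (s + 4)/((s + 4)^2 - 1)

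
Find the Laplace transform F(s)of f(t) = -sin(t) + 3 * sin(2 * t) 6/(s^2 + 4) - 1/(s^2 + 1)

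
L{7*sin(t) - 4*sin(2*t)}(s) 7/(s^2 + 1) - 8/(s^2 + 4)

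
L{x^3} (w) 6/w^4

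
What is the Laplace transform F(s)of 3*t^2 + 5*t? 6/s^3 + 5/s^2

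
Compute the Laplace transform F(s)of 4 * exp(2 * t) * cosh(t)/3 4 * (s - 2)/(3 * ((s - 2)^2 - 1))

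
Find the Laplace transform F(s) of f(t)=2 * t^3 12/s^4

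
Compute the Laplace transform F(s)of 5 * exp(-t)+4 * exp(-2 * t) 5/(s+1)+4/(s+2)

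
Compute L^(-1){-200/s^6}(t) -5*t^5/3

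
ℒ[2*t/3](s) 2/(3*s^2)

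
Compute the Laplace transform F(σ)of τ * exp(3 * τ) (σ - 3)^(-2)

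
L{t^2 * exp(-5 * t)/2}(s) (s + 5)^(-3)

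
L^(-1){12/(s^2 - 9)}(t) 4 * sinh(3 * t)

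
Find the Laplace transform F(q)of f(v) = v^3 6/q^4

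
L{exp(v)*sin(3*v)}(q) 3/((q - 1)^2 + 9)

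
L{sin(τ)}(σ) 1/(σ^2 + 1)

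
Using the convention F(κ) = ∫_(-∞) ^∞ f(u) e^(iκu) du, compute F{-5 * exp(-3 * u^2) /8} -5 * sqrt(3) * sqrt(pi) * exp(-κ^2/12) /24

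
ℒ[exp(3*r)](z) 1/(z - 3) 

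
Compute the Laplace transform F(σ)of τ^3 6/σ^4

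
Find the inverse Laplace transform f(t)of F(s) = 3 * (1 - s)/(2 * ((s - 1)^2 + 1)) -3 * exp(t) * cos(t)/2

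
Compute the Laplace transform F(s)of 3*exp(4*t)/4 3/(4*(s - 4))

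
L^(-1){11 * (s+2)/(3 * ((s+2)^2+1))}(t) 11 * exp(-2 * t) * cos(t)/3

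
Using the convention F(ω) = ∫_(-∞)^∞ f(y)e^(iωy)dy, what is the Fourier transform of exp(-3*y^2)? sqrt(3)*sqrt(pi)*exp(-ω^2/12)/3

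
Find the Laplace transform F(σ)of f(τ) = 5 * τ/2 5/(2 * σ^2)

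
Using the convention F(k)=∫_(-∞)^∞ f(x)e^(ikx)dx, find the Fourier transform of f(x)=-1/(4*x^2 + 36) -pi*exp(-3*Abs(k))/12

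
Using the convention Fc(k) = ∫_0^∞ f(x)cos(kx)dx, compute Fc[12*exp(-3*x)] 36/(k^2 + 9)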